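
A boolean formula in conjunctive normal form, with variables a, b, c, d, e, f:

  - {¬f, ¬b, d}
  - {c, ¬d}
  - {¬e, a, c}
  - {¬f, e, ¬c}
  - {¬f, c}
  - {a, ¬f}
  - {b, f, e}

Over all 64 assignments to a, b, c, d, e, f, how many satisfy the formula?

19

Split on f, then c.
  f=T, c=T: remaining (a,b,d,e) ∈ {(T,F,F,T); (T,F,T,T); (T,T,T,T)} — 3.
  f=T, c=F: a clause becomes empty — 0.
  f=F, c=T: a, d free; 3 ways for (b,e) × 2^2 = 12.
  f=F, c=F: remaining (a,b,d,e) ∈ {(F,T,F,F); (T,F,F,T); (T,T,F,F); (T,T,F,T)} — 4.
Total: 3 + 0 + 12 + 4 = 19.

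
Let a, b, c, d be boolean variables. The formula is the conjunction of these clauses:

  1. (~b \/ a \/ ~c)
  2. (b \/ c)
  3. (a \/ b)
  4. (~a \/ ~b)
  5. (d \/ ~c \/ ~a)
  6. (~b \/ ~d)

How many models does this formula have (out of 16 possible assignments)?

Satisfying assignments:
  a=F b=T c=F d=F
  a=T b=F c=T d=T
Count: 2.

2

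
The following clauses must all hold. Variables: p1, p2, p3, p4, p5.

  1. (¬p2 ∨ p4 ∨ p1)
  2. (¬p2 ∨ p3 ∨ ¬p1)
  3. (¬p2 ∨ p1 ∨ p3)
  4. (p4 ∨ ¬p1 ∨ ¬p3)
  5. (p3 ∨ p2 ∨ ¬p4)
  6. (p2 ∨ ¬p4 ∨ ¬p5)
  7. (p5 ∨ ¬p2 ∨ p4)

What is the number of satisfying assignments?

Case analysis on p2 and p4:
  p2=1, p4=1: remaining (p1,p3,p5) ∈ {(0,1,0); (0,1,1); (1,1,0); (1,1,1)} — 4.
  p2=1, p4=0: a clause becomes empty — 0.
  p2=0, p4=1: remaining (p1,p3,p5) ∈ {(0,1,0); (1,1,0)} — 2.
  p2=0, p4=0: p5 free; 3 ways for (p1,p3) × 2^1 = 6.
Total: 4 + 0 + 2 + 6 = 12.

12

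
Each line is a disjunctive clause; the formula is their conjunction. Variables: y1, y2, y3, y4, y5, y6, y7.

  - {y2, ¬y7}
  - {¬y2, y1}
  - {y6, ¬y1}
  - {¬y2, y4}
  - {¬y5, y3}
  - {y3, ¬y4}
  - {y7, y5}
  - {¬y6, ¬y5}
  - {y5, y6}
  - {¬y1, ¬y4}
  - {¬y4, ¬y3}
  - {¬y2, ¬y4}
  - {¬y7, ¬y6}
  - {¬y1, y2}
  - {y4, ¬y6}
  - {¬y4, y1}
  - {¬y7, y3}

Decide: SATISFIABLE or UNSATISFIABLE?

Set y1 = False and propagate.
  then y2 is forced to False.
  then y7 is forced to False.
  then y5 is forced to True.
  then y3 is forced to True.
  then y6 is forced to False.
  then y4 is forced to False.
Every clause has at least one true literal under this assignment.
So y1=False, y2=False, y3=True, y4=False, y5=True, y6=False, y7=False is a satisfying assignment.

SATISFIABLE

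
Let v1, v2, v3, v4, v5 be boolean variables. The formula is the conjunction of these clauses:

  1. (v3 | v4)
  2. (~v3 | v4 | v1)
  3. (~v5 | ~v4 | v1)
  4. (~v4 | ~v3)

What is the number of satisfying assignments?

Split on v4, then v3.
  v4=T, v3=T: a clause becomes empty — 0.
  v4=T, v3=F: v2 free; 3 ways for (v1,v5) × 2^1 = 6.
  v4=F, v3=T: remaining (v1,v2,v5) ∈ {(T,F,F); (T,F,T); (T,T,F); (T,T,T)} — 4.
  v4=F, v3=F: a clause becomes empty — 0.
Total: 0 + 6 + 4 + 0 = 10.

10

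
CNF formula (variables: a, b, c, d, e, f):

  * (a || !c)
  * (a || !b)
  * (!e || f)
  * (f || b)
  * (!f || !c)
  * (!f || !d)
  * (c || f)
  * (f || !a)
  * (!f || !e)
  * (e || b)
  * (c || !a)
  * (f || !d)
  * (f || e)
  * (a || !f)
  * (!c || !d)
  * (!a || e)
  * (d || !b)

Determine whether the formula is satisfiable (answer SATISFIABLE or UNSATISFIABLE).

UNSATISFIABLE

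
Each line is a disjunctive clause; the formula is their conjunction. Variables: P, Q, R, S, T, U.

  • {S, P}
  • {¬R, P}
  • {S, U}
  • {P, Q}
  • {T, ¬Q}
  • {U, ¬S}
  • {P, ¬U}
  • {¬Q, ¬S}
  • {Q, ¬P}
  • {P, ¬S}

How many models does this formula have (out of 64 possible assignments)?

2

The models are:
  P=T Q=T R=F S=F T=T U=T
  P=T Q=T R=T S=F T=T U=T
That's 2 in total.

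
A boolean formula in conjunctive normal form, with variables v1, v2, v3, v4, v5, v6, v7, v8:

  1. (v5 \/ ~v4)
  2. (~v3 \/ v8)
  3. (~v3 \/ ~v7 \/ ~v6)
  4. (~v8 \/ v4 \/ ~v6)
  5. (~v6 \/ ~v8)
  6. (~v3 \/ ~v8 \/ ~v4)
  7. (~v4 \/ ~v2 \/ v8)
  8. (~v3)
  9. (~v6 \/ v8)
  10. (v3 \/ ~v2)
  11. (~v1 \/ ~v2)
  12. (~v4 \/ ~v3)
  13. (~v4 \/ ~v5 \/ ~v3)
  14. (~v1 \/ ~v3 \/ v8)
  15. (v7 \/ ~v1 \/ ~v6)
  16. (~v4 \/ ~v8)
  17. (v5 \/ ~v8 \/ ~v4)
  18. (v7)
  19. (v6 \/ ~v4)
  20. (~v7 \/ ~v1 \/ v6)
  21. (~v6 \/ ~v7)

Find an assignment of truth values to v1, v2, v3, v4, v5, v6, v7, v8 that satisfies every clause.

v1 = False  v2 = False  v3 = False  v4 = False  v5 = True  v6 = False  v7 = True  v8 = True

Check each clause:
  1. (~v4 \/ v5) — ~v4 is true.
  2. (~v3 \/ v8) — v8 is true.
  3. (~v7 \/ ~v3 \/ ~v6) — ~v6 is true.
  4. (~v8 \/ v4 \/ ~v6) — ~v6 is true.
  5. (~v6 \/ ~v8) — ~v6 is true.
  6. (~v4 \/ ~v3 \/ ~v8) — ~v4 is true.
  7. (~v2 \/ v8 \/ ~v4) — v8 is true.
  8. (~v3) — ~v3 is true.
  9. (v8 \/ ~v6) — v8 is true.
  10. (v3 \/ ~v2) — ~v2 is true.
  11. (~v1 \/ ~v2) — ~v2 is true.
  12. (~v4 \/ ~v3) — ~v4 is true.
  13. (~v4 \/ ~v5 \/ ~v3) — ~v4 is true.
  14. (v8 \/ ~v1 \/ ~v3) — v8 is true.
  15. (~v1 \/ v7 \/ ~v6) — ~v6 is true.
  16. (~v8 \/ ~v4) — ~v4 is true.
  17. (~v8 \/ ~v4 \/ v5) — ~v4 is true.
  18. (v7) — v7 is true.
  19. (~v4 \/ v6) — ~v4 is true.
  20. (~v1 \/ ~v7 \/ v6) — ~v1 is true.
  21. (~v6 \/ ~v7) — ~v6 is true.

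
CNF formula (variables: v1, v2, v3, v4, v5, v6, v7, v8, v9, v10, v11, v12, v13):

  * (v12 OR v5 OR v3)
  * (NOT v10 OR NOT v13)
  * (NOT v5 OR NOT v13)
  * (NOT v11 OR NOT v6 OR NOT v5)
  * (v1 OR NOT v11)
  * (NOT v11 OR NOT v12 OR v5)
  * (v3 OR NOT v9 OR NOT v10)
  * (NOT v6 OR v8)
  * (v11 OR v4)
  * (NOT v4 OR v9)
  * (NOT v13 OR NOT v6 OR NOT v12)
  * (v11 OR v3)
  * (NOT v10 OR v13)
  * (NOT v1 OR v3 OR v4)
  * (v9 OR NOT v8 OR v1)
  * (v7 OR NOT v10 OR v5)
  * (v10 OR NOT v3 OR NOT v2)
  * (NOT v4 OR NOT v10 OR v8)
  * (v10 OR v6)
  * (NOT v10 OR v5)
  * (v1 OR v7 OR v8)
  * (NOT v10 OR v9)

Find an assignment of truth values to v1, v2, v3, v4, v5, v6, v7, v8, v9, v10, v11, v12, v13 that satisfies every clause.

v1=F, v2=F, v3=T, v4=T, v5=T, v6=T, v7=T, v8=T, v9=T, v10=F, v11=F, v12=F, v13=F

v2 occurs only negated in the remaining clauses — set v2 = False.
Pure literal: v7 appears only positively; assign v7 = True.
Branch on v1: take v1 = False.
  then v11 is forced to False.
  then v4 is forced to True.
  then v9 is forced to True.
  then v3 is forced to True.
Set v5 = True and propagate.
  then v13 is forced to False.
  then v10 is forced to False.
  then v6 is forced to True.
  then v8 is forced to True.
v12 is now unconstrained; take v12 = False.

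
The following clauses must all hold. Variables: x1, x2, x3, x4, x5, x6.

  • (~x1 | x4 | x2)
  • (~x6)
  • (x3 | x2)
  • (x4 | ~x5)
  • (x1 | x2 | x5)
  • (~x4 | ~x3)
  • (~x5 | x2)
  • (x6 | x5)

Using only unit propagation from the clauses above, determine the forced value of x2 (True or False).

True

(~x6) is a unit clause: x6 = False.
In (x6 | x5), x6 is now false; x5 must hold, so x5 = True.
In (~x5 | x4), ~x5 is now false; x4 must hold, so x4 = True.
(~x3 | ~x4): since x4 = True, the clause reduces to (~x3). x3 = False.
(x2 | x3) with x3 = False leaves only x2, so x2 = True.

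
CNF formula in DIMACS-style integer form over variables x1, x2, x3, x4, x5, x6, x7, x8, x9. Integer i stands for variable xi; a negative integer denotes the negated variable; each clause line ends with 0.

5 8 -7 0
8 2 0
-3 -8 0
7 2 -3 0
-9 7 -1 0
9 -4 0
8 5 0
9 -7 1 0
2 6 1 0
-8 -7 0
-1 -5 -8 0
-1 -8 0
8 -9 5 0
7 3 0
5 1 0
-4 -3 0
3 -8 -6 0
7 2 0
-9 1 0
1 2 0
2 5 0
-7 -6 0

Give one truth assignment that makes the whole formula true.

Pure literal: x2 appears only positively; assign x2 = True.
Pure literal: x4 appears only negated; assign x4 = False.
Try x1 = True.
  then x8 is forced to False.
  then x5 is forced to True.
The remaining clauses are satisfied by x3 = False, x6 = False, x7 = True, x9 = True.
Every clause has at least one true literal under this assignment.

x1=T  x2=T  x3=F  x4=F  x5=T  x6=F  x7=T  x8=F  x9=T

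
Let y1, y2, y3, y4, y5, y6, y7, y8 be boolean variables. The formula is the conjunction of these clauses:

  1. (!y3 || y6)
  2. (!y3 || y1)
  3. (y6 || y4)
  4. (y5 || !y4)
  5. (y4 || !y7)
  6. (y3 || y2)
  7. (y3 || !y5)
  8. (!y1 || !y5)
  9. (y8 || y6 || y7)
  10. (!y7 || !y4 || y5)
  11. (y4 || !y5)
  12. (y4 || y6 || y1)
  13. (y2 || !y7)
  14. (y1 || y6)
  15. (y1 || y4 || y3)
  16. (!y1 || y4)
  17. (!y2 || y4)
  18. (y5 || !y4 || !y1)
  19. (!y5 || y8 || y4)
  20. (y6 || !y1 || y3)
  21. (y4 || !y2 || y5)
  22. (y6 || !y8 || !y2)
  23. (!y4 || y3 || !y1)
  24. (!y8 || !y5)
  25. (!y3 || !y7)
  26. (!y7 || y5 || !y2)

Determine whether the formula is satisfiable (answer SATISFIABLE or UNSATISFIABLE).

UNSATISFIABLE

y4 = True:
  propagation gives y5=True, y3=True, y6=True, y1=True; an empty clause results — contradiction.
y4 = False:
  propagation gives y6=True, y7=False, y5=False, y1=False; an empty clause results — contradiction.
Every branch closes, so no satisfying assignment exists.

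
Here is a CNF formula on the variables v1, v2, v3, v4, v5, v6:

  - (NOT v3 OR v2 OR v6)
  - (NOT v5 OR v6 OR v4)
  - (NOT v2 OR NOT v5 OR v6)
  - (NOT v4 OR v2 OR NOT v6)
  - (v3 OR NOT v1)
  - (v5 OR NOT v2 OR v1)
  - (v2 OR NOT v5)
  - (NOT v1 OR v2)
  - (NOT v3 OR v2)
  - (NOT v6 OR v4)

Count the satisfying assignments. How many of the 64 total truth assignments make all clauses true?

8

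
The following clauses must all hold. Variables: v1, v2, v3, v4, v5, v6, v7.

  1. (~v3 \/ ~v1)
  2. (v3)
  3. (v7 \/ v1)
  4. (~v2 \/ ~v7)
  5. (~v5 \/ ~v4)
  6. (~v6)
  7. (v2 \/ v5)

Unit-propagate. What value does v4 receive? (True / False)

(v3) stands alone — v3 = True.
(~v3 \/ ~v1): since v3 = True, the clause reduces to (~v1). v1 = False.
In (v1 \/ v7), v1 is now false; v7 must hold, so v7 = True.
(~v2 \/ ~v7) with v7 = True leaves only ~v2, so v2 = False.
(~v6) stands alone — v6 = False.
From (v5 \/ v2) and v2 = False: v5 = True.
(~v4 \/ ~v5): since v5 = True, the clause reduces to (~v4). v4 = False.

False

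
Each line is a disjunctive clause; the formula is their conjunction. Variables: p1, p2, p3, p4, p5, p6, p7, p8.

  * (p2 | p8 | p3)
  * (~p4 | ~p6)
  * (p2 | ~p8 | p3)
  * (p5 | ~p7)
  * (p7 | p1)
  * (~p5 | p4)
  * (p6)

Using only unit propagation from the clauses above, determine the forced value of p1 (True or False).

(p6) stands alone — p6 = True.
In (~p4 | ~p6), ~p6 is now false; ~p4 must hold, so p4 = False.
From (~p5 | p4) and p4 = False: p5 = False.
(p5 | ~p7) with p5 = False leaves only ~p7, so p7 = False.
In (p1 | p7), p7 is now false; p1 must hold, so p1 = True.

True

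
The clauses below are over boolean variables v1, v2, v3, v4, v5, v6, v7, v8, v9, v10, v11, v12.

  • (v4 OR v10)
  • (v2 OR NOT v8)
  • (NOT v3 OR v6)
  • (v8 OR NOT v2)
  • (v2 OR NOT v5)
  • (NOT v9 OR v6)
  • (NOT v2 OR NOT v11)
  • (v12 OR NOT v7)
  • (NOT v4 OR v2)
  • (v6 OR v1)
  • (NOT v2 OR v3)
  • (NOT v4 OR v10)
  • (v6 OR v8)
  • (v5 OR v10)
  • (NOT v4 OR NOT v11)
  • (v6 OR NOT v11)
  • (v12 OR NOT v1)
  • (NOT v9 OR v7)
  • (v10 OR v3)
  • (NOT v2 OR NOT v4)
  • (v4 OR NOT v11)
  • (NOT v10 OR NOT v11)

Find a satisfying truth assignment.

v1 = F, v2 = F, v3 = F, v4 = F, v5 = F, v6 = T, v7 = F, v8 = F, v9 = F, v10 = T, v11 = F, v12 = F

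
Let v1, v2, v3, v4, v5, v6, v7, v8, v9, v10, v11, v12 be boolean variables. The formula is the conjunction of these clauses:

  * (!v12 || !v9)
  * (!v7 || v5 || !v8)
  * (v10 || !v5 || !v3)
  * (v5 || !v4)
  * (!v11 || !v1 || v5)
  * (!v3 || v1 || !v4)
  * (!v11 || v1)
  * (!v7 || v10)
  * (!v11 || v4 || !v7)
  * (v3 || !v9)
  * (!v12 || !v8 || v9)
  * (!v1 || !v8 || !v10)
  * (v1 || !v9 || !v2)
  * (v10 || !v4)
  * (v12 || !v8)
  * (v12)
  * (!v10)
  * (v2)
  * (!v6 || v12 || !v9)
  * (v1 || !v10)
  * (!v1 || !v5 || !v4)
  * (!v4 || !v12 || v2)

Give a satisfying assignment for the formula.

The clause (v12) is unit: v12 must be True.
The clause (!v9) is unit: v9 must be False.
The clause (!v8) is unit: v8 must be False.
The clause (!v10) is unit: v10 must be False.
Unit propagation: (!v7) forces v7 = False.
Unit propagation: (!v4) forces v4 = False.
(v2) is a unit clause, so v2 = True.
Pure literal: v3 appears only negated; assign v3 = False.
v11 occurs only negated in the remaining clauses — set v11 = False.
v1, v5, v6 are now unconstrained; take v1 = False, v5 = True, v6 = True.
Check each clause:
  1. (!v12 || !v9) — !v9 is true.
  2. (v5 || !v8 || !v7) — !v8 is true.
  3. (!v5 || v10 || !v3) — !v3 is true.
  4. (!v4 || v5) — !v4 is true.
  5. (v5 || !v1 || !v11) — !v11 is true.
  6. (!v3 || !v4 || v1) — !v4 is true.
  7. (v1 || !v11) — !v11 is true.
  8. (!v7 || v10) — !v7 is true.
  9. (v4 || !v11 || !v7) — !v7 is true.
  10. (v3 || !v9) — !v9 is true.
  11. (!v8 || v9 || !v12) — !v8 is true.
  12. (!v8 || !v1 || !v10) — !v8 is true.
  13. (!v2 || !v9 || v1) — !v9 is true.
  14. (!v4 || v10) — !v4 is true.
  15. (!v8 || v12) — !v8 is true.
  16. (v12) — v12 is true.
  17. (!v10) — !v10 is true.
  18. (v2) — v2 is true.
  19. (v12 || !v9 || !v6) — v12 is true.
  20. (!v10 || v1) — !v10 is true.
  21. (!v5 || !v1 || !v4) — !v4 is true.
  22. (!v12 || !v4 || v2) — v2 is true.

v1=F, v2=T, v3=F, v4=F, v5=T, v6=T, v7=F, v8=F, v9=F, v10=F, v11=F, v12=T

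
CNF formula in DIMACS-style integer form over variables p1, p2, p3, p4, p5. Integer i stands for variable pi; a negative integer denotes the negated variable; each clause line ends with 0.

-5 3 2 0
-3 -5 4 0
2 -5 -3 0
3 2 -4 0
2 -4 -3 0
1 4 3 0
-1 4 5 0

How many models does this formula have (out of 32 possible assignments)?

Case analysis on p3 and p4:
  p3=1, p4=1: remaining (p1,p2,p5) ∈ {(0,1,0); (0,1,1); (1,1,0); (1,1,1)} — 4.
  p3=1, p4=0: remaining (p1,p2,p5) ∈ {(0,0,0); (0,1,0)} — 2.
  p3=0, p4=1: remaining (p1,p2,p5) ∈ {(0,1,0); (0,1,1); (1,1,0); (1,1,1)} — 4.
  p3=0, p4=0: remaining (p1,p2,p5) ∈ {(1,1,1)} — 1.
Total: 4 + 2 + 4 + 1 = 11.

11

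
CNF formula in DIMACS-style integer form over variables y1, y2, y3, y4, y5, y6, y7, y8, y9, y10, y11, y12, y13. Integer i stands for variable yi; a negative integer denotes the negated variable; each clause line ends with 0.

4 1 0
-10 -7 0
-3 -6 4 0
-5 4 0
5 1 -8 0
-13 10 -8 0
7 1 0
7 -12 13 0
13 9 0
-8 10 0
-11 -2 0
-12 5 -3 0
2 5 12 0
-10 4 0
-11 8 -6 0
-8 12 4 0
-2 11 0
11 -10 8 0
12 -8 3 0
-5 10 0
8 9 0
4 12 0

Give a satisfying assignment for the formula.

Pure literal: y1 appears only positively; assign y1 = True.
y9 occurs only positively in the remaining clauses — set y9 = True.
Try y2 = False.
Try y3 = False.
For the remaining variables, y4 = False, y5 = False, y6 = True, y7 = True, y8 = False, y10 = False, y11 = False, y12 = True, y13 = True works.
Check each clause:
  1. (y1 \/ y4) — y1 is true.
  2. (~y10 \/ ~y7) — ~y10 is true.
  3. (y4 \/ ~y3 \/ ~y6) — ~y3 is true.
  4. (y4 \/ ~y5) — ~y5 is true.
  5. (~y8 \/ y5 \/ y1) — ~y8 is true.
  6. (~y13 \/ y10 \/ ~y8) — ~y8 is true.
  7. (y7 \/ y1) — y1 is true.
  8. (y7 \/ y13 \/ ~y12) — y13 is true.
  9. (y13 \/ y9) — y9 is true.
  10. (~y8 \/ y10) — ~y8 is true.
  11. (~y11 \/ ~y2) — ~y11 is true.
  12. (y5 \/ ~y3 \/ ~y12) — ~y3 is true.
  13. (y12 \/ y5 \/ y2) — y12 is true.
  14. (y4 \/ ~y10) — ~y10 is true.
  15. (~y11 \/ y8 \/ ~y6) — ~y11 is true.
  16. (~y8 \/ y12 \/ y4) — ~y8 is true.
  17. (y11 \/ ~y2) — ~y2 is true.
  18. (y11 \/ ~y10 \/ y8) — ~y10 is true.
  19. (y12 \/ y3 \/ ~y8) — ~y8 is true.
  20. (y10 \/ ~y5) — ~y5 is true.
  21. (y9 \/ y8) — y9 is true.
  22. (y12 \/ y4) — y12 is true.

y1=1, y2=0, y3=0, y4=0, y5=0, y6=1, y7=1, y8=0, y9=1, y10=0, y11=0, y12=1, y13=1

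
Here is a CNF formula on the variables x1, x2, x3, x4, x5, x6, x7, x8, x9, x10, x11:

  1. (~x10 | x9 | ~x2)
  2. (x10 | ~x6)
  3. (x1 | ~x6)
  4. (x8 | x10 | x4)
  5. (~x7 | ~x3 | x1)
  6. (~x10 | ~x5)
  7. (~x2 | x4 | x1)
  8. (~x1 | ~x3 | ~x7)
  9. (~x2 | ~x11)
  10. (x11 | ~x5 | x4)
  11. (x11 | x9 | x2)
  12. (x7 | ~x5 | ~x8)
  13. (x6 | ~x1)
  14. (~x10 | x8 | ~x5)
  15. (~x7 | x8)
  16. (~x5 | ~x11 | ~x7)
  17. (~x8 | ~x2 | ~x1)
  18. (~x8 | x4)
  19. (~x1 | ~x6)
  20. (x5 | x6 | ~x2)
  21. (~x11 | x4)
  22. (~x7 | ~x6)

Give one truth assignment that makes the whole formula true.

x3 occurs only negated in the remaining clauses — set x3 = False.
Pure literal: x4 appears only positively; assign x4 = True.
Try x1 = False.
  then x6 is forced to False.
Branch on x2: take x2 = False.
Set x5 = True and propagate.
  then x10 is forced to False.
For the remaining variables, x7 = False, x8 = False, x9 = True, x11 = False works.

x1 = False  x2 = False  x3 = False  x4 = True  x5 = True  x6 = False  x7 = False  x8 = False  x9 = True  x10 = False  x11 = False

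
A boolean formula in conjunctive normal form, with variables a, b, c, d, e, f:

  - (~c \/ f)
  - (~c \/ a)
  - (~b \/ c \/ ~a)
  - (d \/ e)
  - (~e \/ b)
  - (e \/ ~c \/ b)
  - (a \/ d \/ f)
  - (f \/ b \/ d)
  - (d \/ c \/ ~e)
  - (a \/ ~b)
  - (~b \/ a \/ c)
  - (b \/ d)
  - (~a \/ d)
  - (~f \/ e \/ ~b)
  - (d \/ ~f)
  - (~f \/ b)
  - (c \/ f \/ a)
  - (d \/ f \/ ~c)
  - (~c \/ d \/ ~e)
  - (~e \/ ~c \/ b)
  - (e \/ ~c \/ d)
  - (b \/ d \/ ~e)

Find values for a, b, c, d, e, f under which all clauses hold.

a=T  b=F  c=F  d=T  e=F  f=F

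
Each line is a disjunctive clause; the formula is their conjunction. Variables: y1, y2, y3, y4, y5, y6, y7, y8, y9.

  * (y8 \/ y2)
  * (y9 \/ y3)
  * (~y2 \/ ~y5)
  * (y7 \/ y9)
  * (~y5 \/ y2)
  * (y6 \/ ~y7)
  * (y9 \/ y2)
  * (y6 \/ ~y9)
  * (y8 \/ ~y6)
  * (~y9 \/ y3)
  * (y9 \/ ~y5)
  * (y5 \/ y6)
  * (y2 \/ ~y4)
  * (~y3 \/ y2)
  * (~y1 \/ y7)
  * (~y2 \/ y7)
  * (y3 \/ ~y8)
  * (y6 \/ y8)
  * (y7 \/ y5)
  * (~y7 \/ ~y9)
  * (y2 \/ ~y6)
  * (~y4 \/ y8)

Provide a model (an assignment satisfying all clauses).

y1 = True, y2 = True, y3 = True, y4 = True, y5 = False, y6 = True, y7 = True, y8 = True, y9 = False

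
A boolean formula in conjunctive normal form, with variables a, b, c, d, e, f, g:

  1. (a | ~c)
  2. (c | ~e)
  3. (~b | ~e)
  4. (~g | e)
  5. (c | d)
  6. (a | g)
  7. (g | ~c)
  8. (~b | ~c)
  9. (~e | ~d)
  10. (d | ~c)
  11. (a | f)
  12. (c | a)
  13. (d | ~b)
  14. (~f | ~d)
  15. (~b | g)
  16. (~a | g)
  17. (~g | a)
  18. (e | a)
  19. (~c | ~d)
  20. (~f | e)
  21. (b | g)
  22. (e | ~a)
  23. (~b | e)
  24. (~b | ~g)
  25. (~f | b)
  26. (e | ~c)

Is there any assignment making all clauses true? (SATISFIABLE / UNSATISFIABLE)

c = True:
  propagation gives a=True, g=True, e=True, b=False; an empty clause results — contradiction.
c = False:
  propagation gives e=False, g=False, d=True, a=True; an empty clause results — contradiction.
Every branch closes, so no satisfying assignment exists.

UNSATISFIABLE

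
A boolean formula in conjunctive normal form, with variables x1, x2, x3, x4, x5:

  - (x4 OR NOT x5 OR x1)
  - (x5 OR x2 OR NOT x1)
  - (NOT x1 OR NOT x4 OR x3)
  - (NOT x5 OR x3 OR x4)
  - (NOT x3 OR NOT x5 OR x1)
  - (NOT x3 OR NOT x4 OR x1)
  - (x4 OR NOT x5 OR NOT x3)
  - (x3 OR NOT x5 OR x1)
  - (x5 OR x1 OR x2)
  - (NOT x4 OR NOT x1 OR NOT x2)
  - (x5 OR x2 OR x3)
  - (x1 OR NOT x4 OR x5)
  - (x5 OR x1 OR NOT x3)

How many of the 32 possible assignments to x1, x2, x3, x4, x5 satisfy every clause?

4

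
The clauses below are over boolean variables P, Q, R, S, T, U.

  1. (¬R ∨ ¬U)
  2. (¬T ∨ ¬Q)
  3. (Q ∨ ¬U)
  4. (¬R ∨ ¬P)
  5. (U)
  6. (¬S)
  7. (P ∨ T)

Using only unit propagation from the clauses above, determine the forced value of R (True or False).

False

(U) is a unit clause: U = True.
(¬U ∨ ¬R) with U = True leaves only ¬R, so R = False.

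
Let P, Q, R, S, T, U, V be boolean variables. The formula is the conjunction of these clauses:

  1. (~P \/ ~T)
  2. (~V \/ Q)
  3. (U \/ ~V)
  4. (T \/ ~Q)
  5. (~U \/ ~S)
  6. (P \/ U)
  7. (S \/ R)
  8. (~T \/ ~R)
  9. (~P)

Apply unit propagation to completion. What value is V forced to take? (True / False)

False

(~P) is a unit clause: P = False.
In (U \/ P), P is now false; U must hold, so U = True.
(~S \/ ~U): since U = True, the clause reduces to (~S). S = False.
(S \/ R) with S = False leaves only R, so R = True.
From (~R \/ ~T) and R = True: T = False.
(~Q \/ T): since T = False, the clause reduces to (~Q). Q = False.
(Q \/ ~V) with Q = False leaves only ~V, so V = False.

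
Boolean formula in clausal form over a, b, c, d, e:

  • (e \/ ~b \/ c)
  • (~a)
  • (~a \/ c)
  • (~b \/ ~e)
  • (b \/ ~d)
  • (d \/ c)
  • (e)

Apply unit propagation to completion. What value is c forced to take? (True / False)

True

(~a) is a unit clause: a = False.
(e) is a unit clause: e = True.
(~b \/ ~e) with e = True leaves only ~b, so b = False.
(~d \/ b): since b = False, the clause reduces to (~d). d = False.
(d \/ c): since d = False, the clause reduces to (c). c = True.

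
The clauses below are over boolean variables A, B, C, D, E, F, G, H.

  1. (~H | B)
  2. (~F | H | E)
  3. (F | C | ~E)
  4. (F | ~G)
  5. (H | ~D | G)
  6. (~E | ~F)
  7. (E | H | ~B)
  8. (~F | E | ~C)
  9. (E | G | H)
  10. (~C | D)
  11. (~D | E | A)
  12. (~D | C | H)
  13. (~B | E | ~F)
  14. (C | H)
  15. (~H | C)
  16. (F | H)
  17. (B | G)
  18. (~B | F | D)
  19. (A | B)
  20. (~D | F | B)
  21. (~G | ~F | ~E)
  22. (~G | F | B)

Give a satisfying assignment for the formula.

A = T, B = T, C = T, D = T, E = F, F = F, G = F, H = T

Pure literal: A appears only positively; assign A = True.
Try B = True.
Branch on C: take C = True.
  then D is forced to True.
Try E = False.
  then H is forced to True.
  then F is forced to False.
  then G is forced to False.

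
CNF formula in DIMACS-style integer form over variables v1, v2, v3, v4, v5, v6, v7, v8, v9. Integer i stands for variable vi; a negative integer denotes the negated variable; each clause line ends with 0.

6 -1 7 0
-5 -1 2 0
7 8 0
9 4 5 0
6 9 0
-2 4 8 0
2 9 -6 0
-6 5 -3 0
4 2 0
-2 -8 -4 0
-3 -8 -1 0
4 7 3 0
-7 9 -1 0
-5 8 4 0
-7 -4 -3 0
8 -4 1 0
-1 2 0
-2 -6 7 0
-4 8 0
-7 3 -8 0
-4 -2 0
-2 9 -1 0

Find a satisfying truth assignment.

v9 occurs only positively in the remaining clauses — set v9 = True.
Branch on v1: take v1 = False.
Set v2 = True and propagate.
  then v4 is forced to False.
  then v8 is forced to True.
Set v3 = True and propagate.
For the remaining variables, v5 = True, v6 = False, v7 = False works.
Every clause has at least one true literal under this assignment.

v1=F, v2=T, v3=T, v4=F, v5=T, v6=F, v7=F, v8=T, v9=T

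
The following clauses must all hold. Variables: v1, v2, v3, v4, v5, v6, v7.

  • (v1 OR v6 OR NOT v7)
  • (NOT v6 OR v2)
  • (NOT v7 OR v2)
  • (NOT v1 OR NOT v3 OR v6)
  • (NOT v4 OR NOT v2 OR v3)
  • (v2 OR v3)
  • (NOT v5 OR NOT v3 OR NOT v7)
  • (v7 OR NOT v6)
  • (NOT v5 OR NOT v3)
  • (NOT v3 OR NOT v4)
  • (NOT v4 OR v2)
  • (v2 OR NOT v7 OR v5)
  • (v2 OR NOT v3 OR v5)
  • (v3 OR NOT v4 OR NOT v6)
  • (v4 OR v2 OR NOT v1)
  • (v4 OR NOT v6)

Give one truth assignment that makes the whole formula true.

v1 = True, v2 = True, v3 = False, v4 = False, v5 = True, v6 = False, v7 = False

Check each clause:
  1. (NOT v7 OR v6 OR v1) — NOT v7 is true.
  2. (v2 OR NOT v6) — v2 is true.
  3. (NOT v7 OR v2) — NOT v7 is true.
  4. (NOT v3 OR NOT v1 OR v6) — NOT v3 is true.
  5. (NOT v4 OR v3 OR NOT v2) — NOT v4 is true.
  6. (v2 OR v3) — v2 is true.
  7. (NOT v7 OR NOT v3 OR NOT v5) — NOT v7 is true.
  8. (NOT v6 OR v7) — NOT v6 is true.
  9. (NOT v5 OR NOT v3) — NOT v3 is true.
  10. (NOT v3 OR NOT v4) — NOT v4 is true.
  11. (NOT v4 OR v2) — v2 is true.
  12. (v5 OR v2 OR NOT v7) — NOT v7 is true.
  13. (v2 OR NOT v3 OR v5) — NOT v3 is true.
  14. (NOT v4 OR v3 OR NOT v6) — NOT v6 is true.
  15. (NOT v1 OR v4 OR v2) — v2 is true.
  16. (v4 OR NOT v6) — NOT v6 is true.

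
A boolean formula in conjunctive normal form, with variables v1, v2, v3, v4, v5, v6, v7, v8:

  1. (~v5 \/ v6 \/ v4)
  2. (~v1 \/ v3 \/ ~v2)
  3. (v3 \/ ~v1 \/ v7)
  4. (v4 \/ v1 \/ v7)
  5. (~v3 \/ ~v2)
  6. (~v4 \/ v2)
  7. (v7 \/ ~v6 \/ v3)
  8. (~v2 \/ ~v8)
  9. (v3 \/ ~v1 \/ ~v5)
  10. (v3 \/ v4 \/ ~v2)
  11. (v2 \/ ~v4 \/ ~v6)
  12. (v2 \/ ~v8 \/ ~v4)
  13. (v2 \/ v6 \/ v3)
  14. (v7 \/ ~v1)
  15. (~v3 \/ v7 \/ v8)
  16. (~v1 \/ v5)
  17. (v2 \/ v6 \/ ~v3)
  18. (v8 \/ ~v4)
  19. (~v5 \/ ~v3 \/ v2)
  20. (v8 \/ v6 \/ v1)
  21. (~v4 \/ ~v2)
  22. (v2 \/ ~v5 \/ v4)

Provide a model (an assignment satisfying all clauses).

Pure literal: v7 appears only positively; assign v7 = True.
Try v1 = False.
Set v2 = False and propagate.
  then v4 is forced to False.
  then v5 is forced to False.
Branch on v3: take v3 = False.
  then v6 is forced to True.
v8 is now unconstrained; take v8 = True.
Check each clause:
  1. (v6 \/ v4 \/ ~v5) — ~v5 is true.
  2. (~v1 \/ v3 \/ ~v2) — ~v1 is true.
  3. (v3 \/ ~v1 \/ v7) — ~v1 is true.
  4. (v7 \/ v1 \/ v4) — v7 is true.
  5. (~v2 \/ ~v3) — ~v3 is true.
  6. (v2 \/ ~v4) — ~v4 is true.
  7. (~v6 \/ v7 \/ v3) — v7 is true.
  8. (~v8 \/ ~v2) — ~v2 is true.
  9. (~v5 \/ ~v1 \/ v3) — ~v1 is true.
  10. (v3 \/ ~v2 \/ v4) — ~v2 is true.
  11. (~v4 \/ v2 \/ ~v6) — ~v4 is true.
  12. (~v4 \/ v2 \/ ~v8) — ~v4 is true.
  13. (v2 \/ v3 \/ v6) — v6 is true.
  14. (~v1 \/ v7) — ~v1 is true.
  15. (~v3 \/ v8 \/ v7) — v8 is true.
  16. (~v1 \/ v5) — ~v1 is true.
  17. (v6 \/ ~v3 \/ v2) — ~v3 is true.
  18. (v8 \/ ~v4) — v8 is true.
  19. (~v5 \/ ~v3 \/ v2) — ~v5 is true.
  20. (v1 \/ v6 \/ v8) — v8 is true.
  21. (~v4 \/ ~v2) — ~v4 is true.
  22. (~v5 \/ v2 \/ v4) — ~v5 is true.

v1 = F  v2 = F  v3 = F  v4 = F  v5 = F  v6 = T  v7 = T  v8 = T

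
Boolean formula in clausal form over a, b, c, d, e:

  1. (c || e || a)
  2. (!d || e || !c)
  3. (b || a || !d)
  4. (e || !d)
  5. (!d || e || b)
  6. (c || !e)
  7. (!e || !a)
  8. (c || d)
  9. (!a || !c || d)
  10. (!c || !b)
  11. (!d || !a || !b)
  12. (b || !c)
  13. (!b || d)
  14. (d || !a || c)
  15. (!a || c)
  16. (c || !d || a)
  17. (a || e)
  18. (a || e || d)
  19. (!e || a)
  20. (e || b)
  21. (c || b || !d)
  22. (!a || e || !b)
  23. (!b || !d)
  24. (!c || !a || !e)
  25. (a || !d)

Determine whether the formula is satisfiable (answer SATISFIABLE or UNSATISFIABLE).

a = True:
  propagation gives e=False, d=False, c=True; an empty clause results — contradiction.
a = False:
  propagation gives e=True; an empty clause results — contradiction.
Every branch closes, so no satisfying assignment exists.

UNSATISFIABLE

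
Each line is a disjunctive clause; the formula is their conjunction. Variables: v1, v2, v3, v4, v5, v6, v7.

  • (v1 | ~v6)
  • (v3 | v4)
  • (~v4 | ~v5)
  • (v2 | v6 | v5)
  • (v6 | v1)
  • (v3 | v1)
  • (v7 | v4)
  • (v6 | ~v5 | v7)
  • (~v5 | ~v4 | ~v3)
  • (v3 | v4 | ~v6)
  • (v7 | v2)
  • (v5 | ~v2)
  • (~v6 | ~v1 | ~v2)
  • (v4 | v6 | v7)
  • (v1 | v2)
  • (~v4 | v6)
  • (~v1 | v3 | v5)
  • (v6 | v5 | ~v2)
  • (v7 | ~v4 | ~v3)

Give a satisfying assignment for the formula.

v7 occurs only positively in the remaining clauses — set v7 = True.
Branch on v1: take v1 = True.
Set v2 = False and propagate.
The remaining clauses are satisfied by v3 = True, v4 = False, v5 = False, v6 = True.
Every clause has at least one true literal under this assignment.
Check each clause:
  1. (v1 | ~v6) — v1 is true.
  2. (v4 | v3) — v3 is true.
  3. (~v4 | ~v5) — ~v5 is true.
  4. (v2 | v6 | v5) — v6 is true.
  5. (v6 | v1) — v1 is true.
  6. (v3 | v1) — v1 is true.
  7. (v7 | v4) — v7 is true.
  8. (v7 | v6 | ~v5) — ~v5 is true.
  9. (~v3 | ~v4 | ~v5) — ~v5 is true.
  10. (~v6 | v3 | v4) — v3 is true.
  11. (v7 | v2) — v7 is true.
  12. (v5 | ~v2) — ~v2 is true.
  13. (~v2 | ~v6 | ~v1) — ~v2 is true.
  14. (v7 | v6 | v4) — v6 is true.
  15. (v2 | v1) — v1 is true.
  16. (v6 | ~v4) — ~v4 is true.
  17. (v3 | v5 | ~v1) — v3 is true.
  18. (v5 | v6 | ~v2) — ~v2 is true.
  19. (v7 | ~v4 | ~v3) — ~v4 is true.

v1=1, v2=0, v3=1, v4=0, v5=0, v6=1, v7=1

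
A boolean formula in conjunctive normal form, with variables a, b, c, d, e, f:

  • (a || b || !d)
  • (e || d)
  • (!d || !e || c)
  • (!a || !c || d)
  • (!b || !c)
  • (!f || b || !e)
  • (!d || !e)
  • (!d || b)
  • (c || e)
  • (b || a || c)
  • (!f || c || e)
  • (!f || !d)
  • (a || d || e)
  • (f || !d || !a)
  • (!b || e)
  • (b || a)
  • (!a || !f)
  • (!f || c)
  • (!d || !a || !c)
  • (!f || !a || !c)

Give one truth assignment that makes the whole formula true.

a = False, b = True, c = False, d = False, e = True, f = False

Branch on a: take a = False.
  then b is forced to True.
  then c is forced to False.
  then e is forced to True.
  then d is forced to False.
  then f is forced to False.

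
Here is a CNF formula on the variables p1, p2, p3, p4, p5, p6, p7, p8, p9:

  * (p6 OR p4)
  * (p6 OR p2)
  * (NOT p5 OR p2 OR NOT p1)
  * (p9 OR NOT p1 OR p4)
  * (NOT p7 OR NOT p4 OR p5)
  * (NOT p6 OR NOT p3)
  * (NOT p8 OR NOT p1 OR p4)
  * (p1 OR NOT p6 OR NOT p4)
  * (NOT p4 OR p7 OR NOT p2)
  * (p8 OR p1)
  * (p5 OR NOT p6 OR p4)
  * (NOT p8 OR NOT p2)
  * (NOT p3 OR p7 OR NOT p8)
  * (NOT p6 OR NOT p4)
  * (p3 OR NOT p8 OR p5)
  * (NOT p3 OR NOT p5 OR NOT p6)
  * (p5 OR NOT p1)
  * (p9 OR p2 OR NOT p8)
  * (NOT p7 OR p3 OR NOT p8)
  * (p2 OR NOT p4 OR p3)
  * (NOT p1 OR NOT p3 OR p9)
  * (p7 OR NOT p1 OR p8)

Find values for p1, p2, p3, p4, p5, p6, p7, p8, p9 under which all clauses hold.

p1 = T, p2 = T, p3 = F, p4 = T, p5 = T, p6 = F, p7 = T, p8 = F, p9 = T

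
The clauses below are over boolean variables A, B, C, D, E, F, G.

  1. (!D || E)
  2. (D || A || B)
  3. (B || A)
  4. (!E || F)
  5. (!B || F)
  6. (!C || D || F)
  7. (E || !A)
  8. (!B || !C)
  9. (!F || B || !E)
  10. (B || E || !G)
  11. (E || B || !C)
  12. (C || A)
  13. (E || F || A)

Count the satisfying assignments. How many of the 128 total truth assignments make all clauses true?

Satisfying assignments:
  A=1 B=1 C=0 D=0 E=1 F=1 G=0
  A=1 B=1 C=0 D=0 E=1 F=1 G=1
  A=1 B=1 C=0 D=1 E=1 F=1 G=0
  A=1 B=1 C=0 D=1 E=1 F=1 G=1
Count: 4.

4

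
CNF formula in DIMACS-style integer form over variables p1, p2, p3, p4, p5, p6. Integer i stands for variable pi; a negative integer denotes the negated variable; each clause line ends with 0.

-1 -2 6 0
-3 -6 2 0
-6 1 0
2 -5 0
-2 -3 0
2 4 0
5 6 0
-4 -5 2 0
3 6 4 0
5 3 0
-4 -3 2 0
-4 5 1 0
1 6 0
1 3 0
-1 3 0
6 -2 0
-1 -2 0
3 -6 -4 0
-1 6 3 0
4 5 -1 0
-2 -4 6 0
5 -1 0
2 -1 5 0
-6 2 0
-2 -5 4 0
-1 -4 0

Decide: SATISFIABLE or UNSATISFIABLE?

UNSATISFIABLE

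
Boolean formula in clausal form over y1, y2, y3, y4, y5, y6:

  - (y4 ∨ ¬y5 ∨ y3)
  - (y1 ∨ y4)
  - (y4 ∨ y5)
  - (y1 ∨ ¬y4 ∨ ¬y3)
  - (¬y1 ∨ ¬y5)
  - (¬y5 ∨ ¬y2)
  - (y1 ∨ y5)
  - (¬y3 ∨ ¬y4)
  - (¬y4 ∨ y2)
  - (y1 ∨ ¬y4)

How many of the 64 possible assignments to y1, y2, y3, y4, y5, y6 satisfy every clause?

Satisfying assignments:
  y1=1 y2=1 y3=0 y4=1 y5=0 y6=0
  y1=1 y2=1 y3=0 y4=1 y5=0 y6=1
That's 2 in total.

2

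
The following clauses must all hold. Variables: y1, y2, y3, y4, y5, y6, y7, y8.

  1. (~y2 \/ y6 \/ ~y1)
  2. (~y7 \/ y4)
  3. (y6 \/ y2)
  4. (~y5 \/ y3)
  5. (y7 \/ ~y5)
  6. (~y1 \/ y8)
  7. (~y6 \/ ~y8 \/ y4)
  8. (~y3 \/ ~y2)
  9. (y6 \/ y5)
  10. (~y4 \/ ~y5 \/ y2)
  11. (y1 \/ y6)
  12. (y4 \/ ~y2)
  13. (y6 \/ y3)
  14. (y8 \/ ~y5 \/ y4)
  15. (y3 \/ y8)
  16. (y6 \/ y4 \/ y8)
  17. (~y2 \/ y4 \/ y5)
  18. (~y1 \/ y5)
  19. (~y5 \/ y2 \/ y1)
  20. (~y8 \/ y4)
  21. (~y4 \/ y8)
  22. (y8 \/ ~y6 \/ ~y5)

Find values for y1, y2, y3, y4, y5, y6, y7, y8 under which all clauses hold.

Set y1 = False and propagate.
  then y6 is forced to True.
For the remaining variables, y2 = False, y3 = False, y4 = True, y5 = False, y7 = False, y8 = True works.

y1=False, y2=False, y3=False, y4=True, y5=False, y6=True, y7=False, y8=True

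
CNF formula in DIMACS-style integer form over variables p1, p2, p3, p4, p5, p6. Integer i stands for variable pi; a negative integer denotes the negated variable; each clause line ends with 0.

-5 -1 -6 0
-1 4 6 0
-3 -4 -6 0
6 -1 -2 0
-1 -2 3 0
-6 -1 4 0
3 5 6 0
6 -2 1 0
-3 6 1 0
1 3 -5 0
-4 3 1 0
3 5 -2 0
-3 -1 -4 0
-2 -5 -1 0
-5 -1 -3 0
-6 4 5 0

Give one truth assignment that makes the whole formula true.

p1=T, p2=F, p3=F, p4=T, p5=F, p6=T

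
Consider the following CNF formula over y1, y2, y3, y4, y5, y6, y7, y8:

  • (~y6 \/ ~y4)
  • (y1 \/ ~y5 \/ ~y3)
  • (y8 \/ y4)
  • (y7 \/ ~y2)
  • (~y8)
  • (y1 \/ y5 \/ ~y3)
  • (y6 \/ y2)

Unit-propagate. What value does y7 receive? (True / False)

True

(~y8) stands alone — y8 = False.
From (y8 \/ y4) and y8 = False: y4 = True.
(~y6 \/ ~y4): since y4 = True, the clause reduces to (~y6). y6 = False.
In (y2 \/ y6), y6 is now false; y2 must hold, so y2 = True.
From (~y2 \/ y7) and y2 = True: y7 = True.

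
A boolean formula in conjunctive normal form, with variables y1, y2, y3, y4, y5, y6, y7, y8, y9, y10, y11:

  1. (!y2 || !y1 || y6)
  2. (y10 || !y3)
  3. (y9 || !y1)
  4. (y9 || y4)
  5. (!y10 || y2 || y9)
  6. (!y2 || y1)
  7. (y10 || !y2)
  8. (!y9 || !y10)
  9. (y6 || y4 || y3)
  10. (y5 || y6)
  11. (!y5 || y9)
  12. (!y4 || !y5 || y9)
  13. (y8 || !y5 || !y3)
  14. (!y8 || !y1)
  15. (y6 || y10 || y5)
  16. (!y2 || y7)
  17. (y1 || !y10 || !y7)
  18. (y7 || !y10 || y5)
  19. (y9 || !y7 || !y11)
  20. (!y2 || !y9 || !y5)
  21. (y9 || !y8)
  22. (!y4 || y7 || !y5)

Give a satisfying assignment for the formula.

y1=False, y2=False, y3=False, y4=False, y5=False, y6=True, y7=False, y8=True, y9=True, y10=False, y11=False

Check each clause:
  1. (y6 || !y1 || !y2) — !y1 is true.
  2. (!y3 || y10) — !y3 is true.
  3. (y9 || !y1) — y9 is true.
  4. (y4 || y9) — y9 is true.
  5. (y9 || y2 || !y10) — y9 is true.
  6. (!y2 || y1) — !y2 is true.
  7. (y10 || !y2) — !y2 is true.
  8. (!y9 || !y10) — !y10 is true.
  9. (y6 || y3 || y4) — y6 is true.
  10. (y5 || y6) — y6 is true.
  11. (!y5 || y9) — y9 is true.
  12. (!y4 || y9 || !y5) — y9 is true.
  13. (y8 || !y5 || !y3) — y8 is true.
  14. (!y1 || !y8) — !y1 is true.
  15. (y5 || y6 || y10) — y6 is true.
  16. (y7 || !y2) — !y2 is true.
  17. (y1 || !y7 || !y10) — !y7 is true.
  18. (y5 || !y10 || y7) — !y10 is true.
  19. (!y7 || y9 || !y11) — !y7 is true.
  20. (!y9 || !y2 || !y5) — !y5 is true.
  21. (y9 || !y8) — y9 is true.
  22. (!y5 || y7 || !y4) — !y5 is true.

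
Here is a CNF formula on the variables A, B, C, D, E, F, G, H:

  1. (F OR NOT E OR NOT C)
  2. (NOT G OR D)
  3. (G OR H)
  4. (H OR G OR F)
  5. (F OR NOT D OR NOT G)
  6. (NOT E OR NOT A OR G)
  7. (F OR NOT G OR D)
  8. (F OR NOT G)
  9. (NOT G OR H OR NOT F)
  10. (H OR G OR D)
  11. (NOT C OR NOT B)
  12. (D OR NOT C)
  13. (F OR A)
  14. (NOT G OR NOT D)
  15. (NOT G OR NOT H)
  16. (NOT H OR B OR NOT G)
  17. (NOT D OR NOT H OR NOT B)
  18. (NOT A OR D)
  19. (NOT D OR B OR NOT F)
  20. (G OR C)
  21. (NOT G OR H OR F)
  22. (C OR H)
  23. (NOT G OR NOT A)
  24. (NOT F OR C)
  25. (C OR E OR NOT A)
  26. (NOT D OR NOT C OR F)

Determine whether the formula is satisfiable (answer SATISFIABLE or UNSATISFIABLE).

UNSATISFIABLE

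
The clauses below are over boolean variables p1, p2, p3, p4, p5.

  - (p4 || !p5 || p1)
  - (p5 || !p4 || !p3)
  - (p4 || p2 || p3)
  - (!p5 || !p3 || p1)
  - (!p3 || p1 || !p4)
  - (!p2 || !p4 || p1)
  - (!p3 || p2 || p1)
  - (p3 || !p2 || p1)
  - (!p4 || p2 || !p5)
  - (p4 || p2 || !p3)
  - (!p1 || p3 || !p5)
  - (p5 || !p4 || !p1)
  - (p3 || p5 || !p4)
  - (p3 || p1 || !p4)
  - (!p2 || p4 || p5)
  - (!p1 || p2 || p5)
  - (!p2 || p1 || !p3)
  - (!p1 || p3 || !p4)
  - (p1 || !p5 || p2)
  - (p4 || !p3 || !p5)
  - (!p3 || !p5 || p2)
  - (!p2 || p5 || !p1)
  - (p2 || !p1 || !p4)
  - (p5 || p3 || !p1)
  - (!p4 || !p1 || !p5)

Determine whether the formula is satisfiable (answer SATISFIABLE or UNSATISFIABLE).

p1 = True:
  p5 = True:
    propagation gives p3=True, p4=True; an empty clause results — contradiction.
  p5 = False:
    propagation gives p4=False, p2=False; an empty clause results — contradiction.
p1 = False:
  p3 = True:
    propagation gives p5=False, p4=False, p2=True; an empty clause results — contradiction.
  p3 = False:
    propagation gives p2=False, p4=True; an empty clause results — contradiction.
Every branch closes, so no satisfying assignment exists.

UNSATISFIABLE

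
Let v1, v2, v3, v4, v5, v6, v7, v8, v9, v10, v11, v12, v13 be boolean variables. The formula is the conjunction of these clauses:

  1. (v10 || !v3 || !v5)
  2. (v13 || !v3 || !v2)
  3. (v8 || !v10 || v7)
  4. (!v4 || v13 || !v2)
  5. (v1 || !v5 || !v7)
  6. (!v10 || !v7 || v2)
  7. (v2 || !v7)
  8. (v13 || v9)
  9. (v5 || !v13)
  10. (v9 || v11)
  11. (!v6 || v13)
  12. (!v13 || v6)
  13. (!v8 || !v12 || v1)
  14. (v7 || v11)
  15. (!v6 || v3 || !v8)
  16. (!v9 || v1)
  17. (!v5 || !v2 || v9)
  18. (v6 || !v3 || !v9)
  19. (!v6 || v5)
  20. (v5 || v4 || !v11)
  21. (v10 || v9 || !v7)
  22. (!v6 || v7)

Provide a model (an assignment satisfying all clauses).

v1=1, v2=1, v3=1, v4=1, v5=1, v6=1, v7=1, v8=0, v9=1, v10=1, v11=0, v12=0, v13=1

Pure literal: v1 appears only positively; assign v1 = True.
v12 occurs only negated in the remaining clauses — set v12 = False.
Set v2 = True and propagate.
For the remaining variables, v3 = True, v4 = True, v5 = True, v6 = True, v7 = True, v8 = False, v9 = True, v10 = True, v11 = False, v13 = True works.
Every clause has at least one true literal under this assignment.
Check each clause:
  1. (!v3 || !v5 || v10) — v10 is true.
  2. (!v2 || !v3 || v13) — v13 is true.
  3. (!v10 || v8 || v7) — v7 is true.
  4. (!v2 || v13 || !v4) — v13 is true.
  5. (v1 || !v5 || !v7) — v1 is true.
  6. (v2 || !v10 || !v7) — v2 is true.
  7. (!v7 || v2) — v2 is true.
  8. (v13 || v9) — v9 is true.
  9. (!v13 || v5) — v5 is true.
  10. (v11 || v9) — v9 is true.
  11. (!v6 || v13) — v13 is true.
  12. (v6 || !v13) — v6 is true.
  13. (!v8 || !v12 || v1) — !v8 is true.
  14. (v11 || v7) — v7 is true.
  15. (v3 || !v6 || !v8) — !v8 is true.
  16. (v1 || !v9) — v1 is true.
  17. (!v5 || !v2 || v9) — v9 is true.
  18. (!v3 || v6 || !v9) — v6 is true.
  19. (v5 || !v6) — v5 is true.
  20. (v4 || v5 || !v11) — v5 is true.
  21. (!v7 || v9 || v10) — v9 is true.
  22. (v7 || !v6) — v7 is true.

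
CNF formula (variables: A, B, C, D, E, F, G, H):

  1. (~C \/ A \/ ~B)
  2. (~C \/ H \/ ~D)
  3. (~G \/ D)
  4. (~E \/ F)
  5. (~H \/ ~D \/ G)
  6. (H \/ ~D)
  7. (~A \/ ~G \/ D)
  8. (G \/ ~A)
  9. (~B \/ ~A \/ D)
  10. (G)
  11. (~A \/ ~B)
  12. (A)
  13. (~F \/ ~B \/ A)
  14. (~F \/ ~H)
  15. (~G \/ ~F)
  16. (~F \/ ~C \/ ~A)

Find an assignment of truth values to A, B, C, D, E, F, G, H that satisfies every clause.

The clause (G) is unit: G must be True.
The clause (D) is unit: D must be True.
The clause (H) is unit: H must be True.
(A) is a unit clause, so A = True.
Unit propagation: (~B) forces B = False.
Unit propagation: (~F) forces F = False.
The clause (~E) is unit: E must be False.
C is now unconstrained; take C = False.
Check each clause:
  1. (A \/ ~C \/ ~B) — A is true.
  2. (~D \/ H \/ ~C) — H is true.
  3. (D \/ ~G) — D is true.
  4. (~E \/ F) — ~E is true.
  5. (G \/ ~H \/ ~D) — G is true.
  6. (~D \/ H) — H is true.
  7. (~G \/ D \/ ~A) — D is true.
  8. (~A \/ G) — G is true.
  9. (~B \/ ~A \/ D) — D is true.
  10. (G) — G is true.
  11. (~B \/ ~A) — ~B is true.
  12. (A) — A is true.
  13. (~B \/ ~F \/ A) — A is true.
  14. (~H \/ ~F) — ~F is true.
  15. (~F \/ ~G) — ~F is true.
  16. (~A \/ ~F \/ ~C) — ~F is true.

A=1, B=0, C=0, D=1, E=0, F=0, G=1, H=1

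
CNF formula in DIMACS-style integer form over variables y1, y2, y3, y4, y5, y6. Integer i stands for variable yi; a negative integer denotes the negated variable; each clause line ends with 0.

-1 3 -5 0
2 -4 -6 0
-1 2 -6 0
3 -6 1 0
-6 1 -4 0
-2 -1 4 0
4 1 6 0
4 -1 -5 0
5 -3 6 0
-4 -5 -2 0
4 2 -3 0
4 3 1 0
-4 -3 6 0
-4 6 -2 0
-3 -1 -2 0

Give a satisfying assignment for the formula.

Try y1 = True.
Set y2 = False and propagate.
  then y6 is forced to False.
Set y3 = False and propagate.
  then y5 is forced to False.
y4 is now unconstrained; take y4 = True.
Every clause has at least one true literal under this assignment.

y1=True, y2=False, y3=False, y4=True, y5=False, y6=False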